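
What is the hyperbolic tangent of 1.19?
0.8306

tanh(1.19) = (e^(1.19) - e^(-1.19))/(e^(1.19) + e^(-1.19)) = 0.8306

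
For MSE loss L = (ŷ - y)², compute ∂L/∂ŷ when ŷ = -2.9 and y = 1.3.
∂L/∂ŷ = -8.4

∂L/∂ŷ = 2(ŷ - y) = 2(-2.9 - 1.3) = 2(-4.2) = -8.4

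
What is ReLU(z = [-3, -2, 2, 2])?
h = [0, 0, 2, 2]

ReLU applied element-wise: max(0,-3)=0, max(0,-2)=0, max(0,2)=2, max(0,2)=2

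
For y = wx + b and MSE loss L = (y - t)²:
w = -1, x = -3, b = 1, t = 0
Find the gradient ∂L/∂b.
∂L/∂b = 8

y = wx + b = (-1)(-3) + 1 = 4
∂L/∂y = 2(y - t) = 2(4 - 0) = 8
∂y/∂b = 1
∂L/∂b = ∂L/∂y · ∂y/∂b = 8 × 1 = 8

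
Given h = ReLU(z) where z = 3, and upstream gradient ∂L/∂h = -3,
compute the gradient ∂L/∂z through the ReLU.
∂L/∂z = -3

h = ReLU(3) = 3
Since z > 0: ∂h/∂z = 1
∂L/∂z = ∂L/∂h · ∂h/∂z = -3 × 1 = -3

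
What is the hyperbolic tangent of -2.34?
-0.9816

tanh(-2.34) = (e^(-2.34) - e^(2.34))/(e^(-2.34) + e^(2.34)) = -0.9816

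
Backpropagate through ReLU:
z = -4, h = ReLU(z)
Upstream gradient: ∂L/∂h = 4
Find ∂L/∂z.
∂L/∂z = 0

h = ReLU(-4) = 0
Since z < 0: ∂h/∂z = 0
∂L/∂z = ∂L/∂h · ∂h/∂z = 4 × 0 = 0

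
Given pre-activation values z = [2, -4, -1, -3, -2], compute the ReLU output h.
h = [2, 0, 0, 0, 0]

ReLU applied element-wise: max(0,2)=2, max(0,-4)=0, max(0,-1)=0, max(0,-3)=0, max(0,-2)=0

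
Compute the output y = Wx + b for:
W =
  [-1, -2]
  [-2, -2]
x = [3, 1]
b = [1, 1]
y = [-4, -7]

Wx = [-1×3 + -2×1, -2×3 + -2×1]
   = [-5, -8]
y = Wx + b = [-5 + 1, -8 + 1] = [-4, -7]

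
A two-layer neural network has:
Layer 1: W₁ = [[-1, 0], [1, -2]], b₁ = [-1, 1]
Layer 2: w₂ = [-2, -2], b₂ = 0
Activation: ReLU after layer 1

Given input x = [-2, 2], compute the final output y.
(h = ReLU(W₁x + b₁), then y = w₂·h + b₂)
y = -2

Layer 1 pre-activation: z₁ = [1, -5]
After ReLU: h = [1, 0]
Layer 2 output: y = -2×1 + -2×0 + 0 = -2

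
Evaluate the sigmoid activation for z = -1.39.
0.1994

sigmoid(-1.39) = 1/(1 + e^(1.39)) = 1/(1 + 4.015) = 0.1994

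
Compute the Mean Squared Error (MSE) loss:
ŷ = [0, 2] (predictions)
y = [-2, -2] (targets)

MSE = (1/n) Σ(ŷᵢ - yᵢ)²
MSE = 10

MSE = (1/2)((0--2)² + (2--2)²) = (1/2)(4 + 16) = 10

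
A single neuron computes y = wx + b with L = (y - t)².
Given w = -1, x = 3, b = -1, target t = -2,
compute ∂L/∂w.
∂L/∂w = -12

y = wx + b = (-1)(3) + -1 = -4
∂L/∂y = 2(y - t) = 2(-4 - -2) = -4
∂y/∂w = x = 3
∂L/∂w = ∂L/∂y · ∂y/∂w = -4 × 3 = -12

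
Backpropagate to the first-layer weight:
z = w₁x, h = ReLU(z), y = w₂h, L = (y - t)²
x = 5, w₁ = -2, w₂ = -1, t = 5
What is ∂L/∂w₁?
∂L/∂w₁ = 0

Forward pass:
z = w₁x = -2×5 = -10
h = ReLU(-10) = 0
y = w₂h = -1×0 = 0

Backward pass:
∂L/∂y = 2(y - t) = 2(0 - 5) = -10
∂y/∂h = w₂ = -1
∂h/∂z = 0 (ReLU derivative)
∂z/∂w₁ = x = 5

∂L/∂w₁ = -10 × -1 × 0 × 5 = 0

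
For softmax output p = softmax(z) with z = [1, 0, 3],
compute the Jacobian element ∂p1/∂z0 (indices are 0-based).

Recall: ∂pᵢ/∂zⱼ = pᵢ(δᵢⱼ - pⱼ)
∂p1/∂z0 = -0.004797

p = softmax(z) = [0.1142, 0.04201, 0.8438]
p1 = 0.04201, p0 = 0.1142

∂p1/∂z0 = -p1 × p0 = -0.04201 × 0.1142 = -0.004797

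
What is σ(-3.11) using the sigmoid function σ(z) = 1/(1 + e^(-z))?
0.0427

sigmoid(-3.11) = 1/(1 + e^(3.11)) = 1/(1 + 22.42) = 0.0427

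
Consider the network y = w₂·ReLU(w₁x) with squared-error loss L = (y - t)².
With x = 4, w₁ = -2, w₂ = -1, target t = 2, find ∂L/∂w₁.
∂L/∂w₁ = 0

Forward pass:
z = w₁x = -2×4 = -8
h = ReLU(-8) = 0
y = w₂h = -1×0 = 0

Backward pass:
∂L/∂y = 2(y - t) = 2(0 - 2) = -4
∂y/∂h = w₂ = -1
∂h/∂z = 0 (ReLU derivative)
∂z/∂w₁ = x = 4

∂L/∂w₁ = -4 × -1 × 0 × 4 = 0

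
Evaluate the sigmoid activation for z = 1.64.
0.8375

sigmoid(1.64) = 1/(1 + e^(-1.64)) = 1/(1 + 0.194) = 0.8375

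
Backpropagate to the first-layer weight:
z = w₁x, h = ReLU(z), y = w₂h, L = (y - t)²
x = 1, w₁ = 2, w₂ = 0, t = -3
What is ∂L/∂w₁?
∂L/∂w₁ = 0

Forward pass:
z = w₁x = 2×1 = 2
h = ReLU(2) = 2
y = w₂h = 0×2 = 0

Backward pass:
∂L/∂y = 2(y - t) = 2(0 - -3) = 6
∂y/∂h = w₂ = 0
∂h/∂z = 1 (ReLU derivative)
∂z/∂w₁ = x = 1

∂L/∂w₁ = 6 × 0 × 1 × 1 = 0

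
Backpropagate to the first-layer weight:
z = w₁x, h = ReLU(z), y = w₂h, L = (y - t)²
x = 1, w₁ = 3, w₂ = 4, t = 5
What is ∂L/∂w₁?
∂L/∂w₁ = 56

Forward pass:
z = w₁x = 3×1 = 3
h = ReLU(3) = 3
y = w₂h = 4×3 = 12

Backward pass:
∂L/∂y = 2(y - t) = 2(12 - 5) = 14
∂y/∂h = w₂ = 4
∂h/∂z = 1 (ReLU derivative)
∂z/∂w₁ = x = 1

∂L/∂w₁ = 14 × 4 × 1 × 1 = 56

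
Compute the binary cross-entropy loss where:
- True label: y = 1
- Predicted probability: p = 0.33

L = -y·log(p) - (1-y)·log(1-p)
L = 1.109

L = -1·log(0.33) - 0·log(0.67) = -log(0.33) = 1.109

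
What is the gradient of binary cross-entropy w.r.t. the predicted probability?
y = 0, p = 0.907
∂L/∂p = 10.75

∂L/∂p = -y/p + (1-y)/(1-p) = 0 + 1/0.093 = 10.75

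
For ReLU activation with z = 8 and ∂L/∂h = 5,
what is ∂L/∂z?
∂L/∂z = 5

h = ReLU(8) = 8
Since z > 0: ∂h/∂z = 1
∂L/∂z = ∂L/∂h · ∂h/∂z = 5 × 1 = 5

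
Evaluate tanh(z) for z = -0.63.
-0.5581

tanh(-0.63) = (e^(-0.63) - e^(0.63))/(e^(-0.63) + e^(0.63)) = -0.5581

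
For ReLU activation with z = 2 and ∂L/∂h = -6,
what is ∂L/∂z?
∂L/∂z = -6

h = ReLU(2) = 2
Since z > 0: ∂h/∂z = 1
∂L/∂z = ∂L/∂h · ∂h/∂z = -6 × 1 = -6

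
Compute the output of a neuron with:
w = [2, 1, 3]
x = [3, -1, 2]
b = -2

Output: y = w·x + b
y = 9

y = (2)(3) + (1)(-1) + (3)(2) + -2 = 9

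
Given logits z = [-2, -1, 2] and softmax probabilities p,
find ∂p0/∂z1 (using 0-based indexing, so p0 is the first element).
∂p0/∂z1 = -0.0007993

p = softmax(z) = [0.01715, 0.04661, 0.9362]
p0 = 0.01715, p1 = 0.04661

∂p0/∂z1 = -p0 × p1 = -0.01715 × 0.04661 = -0.0007993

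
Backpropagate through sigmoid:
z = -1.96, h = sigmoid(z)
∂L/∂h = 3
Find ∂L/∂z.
∂L/∂z = 0.3247

σ(-1.96) = 0.1235
σ'(-1.96) = σ(-1.96)(1 - σ(-1.96)) = 0.1235 × 0.8765 = 0.1082
∂L/∂z = ∂L/∂h · σ'(z) = 3 × 0.1082 = 0.3247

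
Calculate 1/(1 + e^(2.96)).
0.04927

sigmoid(-2.96) = 1/(1 + e^(2.96)) = 1/(1 + 19.3) = 0.04927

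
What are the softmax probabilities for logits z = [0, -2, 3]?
p = [0.0471, 0.0064, 0.9465]

exp(z) = [1, 0.1353, 20.09]
Sum = 21.22
p = [0.0471, 0.0064, 0.9465]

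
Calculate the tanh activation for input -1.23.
-0.8426

tanh(-1.23) = (e^(-1.23) - e^(1.23))/(e^(-1.23) + e^(1.23)) = -0.8426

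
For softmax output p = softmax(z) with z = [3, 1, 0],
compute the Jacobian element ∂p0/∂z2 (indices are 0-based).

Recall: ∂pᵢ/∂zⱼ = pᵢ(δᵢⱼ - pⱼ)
∂p0/∂z2 = -0.03545

p = softmax(z) = [0.8438, 0.1142, 0.04201]
p0 = 0.8438, p2 = 0.04201

∂p0/∂z2 = -p0 × p2 = -0.8438 × 0.04201 = -0.03545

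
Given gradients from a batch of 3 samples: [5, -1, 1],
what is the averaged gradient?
Average gradient = 1.667

Average = (1/3)(5 + -1 + 1) = 5/3 = 1.667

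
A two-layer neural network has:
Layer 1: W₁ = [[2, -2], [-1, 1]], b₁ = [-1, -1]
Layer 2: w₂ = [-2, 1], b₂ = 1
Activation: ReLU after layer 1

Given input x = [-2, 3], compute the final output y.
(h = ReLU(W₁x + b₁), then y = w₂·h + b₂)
y = 5

Layer 1 pre-activation: z₁ = [-11, 4]
After ReLU: h = [0, 4]
Layer 2 output: y = -2×0 + 1×4 + 1 = 5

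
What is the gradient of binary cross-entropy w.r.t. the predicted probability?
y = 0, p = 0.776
∂L/∂p = 4.464

∂L/∂p = -y/p + (1-y)/(1-p) = 0 + 1/0.224 = 4.464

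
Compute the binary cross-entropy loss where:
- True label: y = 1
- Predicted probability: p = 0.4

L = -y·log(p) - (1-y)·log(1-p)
L = 0.9163

L = -1·log(0.4) - 0·log(0.6) = -log(0.4) = 0.9163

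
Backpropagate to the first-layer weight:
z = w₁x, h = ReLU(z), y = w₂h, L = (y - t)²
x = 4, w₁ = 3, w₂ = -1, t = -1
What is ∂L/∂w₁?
∂L/∂w₁ = 88

Forward pass:
z = w₁x = 3×4 = 12
h = ReLU(12) = 12
y = w₂h = -1×12 = -12

Backward pass:
∂L/∂y = 2(y - t) = 2(-12 - -1) = -22
∂y/∂h = w₂ = -1
∂h/∂z = 1 (ReLU derivative)
∂z/∂w₁ = x = 4

∂L/∂w₁ = -22 × -1 × 1 × 4 = 88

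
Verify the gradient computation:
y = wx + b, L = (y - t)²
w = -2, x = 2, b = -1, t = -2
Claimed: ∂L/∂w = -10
Incorrect

y = (-2)(2) + -1 = -5
∂L/∂y = 2(y - t) = 2(-5 - -2) = -6
∂y/∂w = x = 2
∂L/∂w = -6 × 2 = -12

Claimed value: -10
Incorrect: The correct gradient is -12.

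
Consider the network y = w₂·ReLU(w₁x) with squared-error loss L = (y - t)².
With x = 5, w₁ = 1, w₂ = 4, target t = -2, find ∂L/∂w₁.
∂L/∂w₁ = 880

Forward pass:
z = w₁x = 1×5 = 5
h = ReLU(5) = 5
y = w₂h = 4×5 = 20

Backward pass:
∂L/∂y = 2(y - t) = 2(20 - -2) = 44
∂y/∂h = w₂ = 4
∂h/∂z = 1 (ReLU derivative)
∂z/∂w₁ = x = 5

∂L/∂w₁ = 44 × 4 × 1 × 5 = 880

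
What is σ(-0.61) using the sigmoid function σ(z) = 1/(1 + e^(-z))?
0.3521

sigmoid(-0.61) = 1/(1 + e^(0.61)) = 1/(1 + 1.84) = 0.3521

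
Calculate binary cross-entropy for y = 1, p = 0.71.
L = 0.3425

L = -1·log(0.71) - 0·log(0.29) = -log(0.71) = 0.3425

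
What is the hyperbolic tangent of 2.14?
0.9727

tanh(2.14) = (e^(2.14) - e^(-2.14))/(e^(2.14) + e^(-2.14)) = 0.9727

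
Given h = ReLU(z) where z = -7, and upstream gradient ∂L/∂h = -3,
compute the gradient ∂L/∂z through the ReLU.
∂L/∂z = 0

h = ReLU(-7) = 0
Since z < 0: ∂h/∂z = 0
∂L/∂z = ∂L/∂h · ∂h/∂z = -3 × 0 = 0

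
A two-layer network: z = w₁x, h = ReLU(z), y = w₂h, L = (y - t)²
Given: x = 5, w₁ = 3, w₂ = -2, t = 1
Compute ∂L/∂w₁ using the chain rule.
∂L/∂w₁ = 620

Forward pass:
z = w₁x = 3×5 = 15
h = ReLU(15) = 15
y = w₂h = -2×15 = -30

Backward pass:
∂L/∂y = 2(y - t) = 2(-30 - 1) = -62
∂y/∂h = w₂ = -2
∂h/∂z = 1 (ReLU derivative)
∂z/∂w₁ = x = 5

∂L/∂w₁ = -62 × -2 × 1 × 5 = 620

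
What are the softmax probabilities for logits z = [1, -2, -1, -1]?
p = [0.7573, 0.0377, 0.1025, 0.1025]

exp(z) = [2.718, 0.1353, 0.3679, 0.3679]
Sum = 3.589
p = [0.7573, 0.0377, 0.1025, 0.1025]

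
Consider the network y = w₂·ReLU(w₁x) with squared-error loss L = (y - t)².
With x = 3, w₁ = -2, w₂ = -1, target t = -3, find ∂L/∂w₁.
∂L/∂w₁ = 0

Forward pass:
z = w₁x = -2×3 = -6
h = ReLU(-6) = 0
y = w₂h = -1×0 = 0

Backward pass:
∂L/∂y = 2(y - t) = 2(0 - -3) = 6
∂y/∂h = w₂ = -1
∂h/∂z = 0 (ReLU derivative)
∂z/∂w₁ = x = 3

∂L/∂w₁ = 6 × -1 × 0 × 3 = 0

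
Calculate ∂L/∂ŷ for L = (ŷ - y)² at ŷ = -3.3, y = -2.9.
∂L/∂ŷ = -0.8

∂L/∂ŷ = 2(ŷ - y) = 2(-3.3 - -2.9) = 2(-0.4) = -0.8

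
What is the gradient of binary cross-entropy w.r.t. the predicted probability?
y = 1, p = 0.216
∂L/∂p = -4.63

∂L/∂p = -y/p + (1-y)/(1-p) = -1/0.216 + 0 = -4.63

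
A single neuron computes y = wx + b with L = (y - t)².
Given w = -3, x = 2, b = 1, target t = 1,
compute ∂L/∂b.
∂L/∂b = -12

y = wx + b = (-3)(2) + 1 = -5
∂L/∂y = 2(y - t) = 2(-5 - 1) = -12
∂y/∂b = 1
∂L/∂b = ∂L/∂y · ∂y/∂b = -12 × 1 = -12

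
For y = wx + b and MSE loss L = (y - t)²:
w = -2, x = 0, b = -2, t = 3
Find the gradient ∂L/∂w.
∂L/∂w = 0

y = wx + b = (-2)(0) + -2 = -2
∂L/∂y = 2(y - t) = 2(-2 - 3) = -10
∂y/∂w = x = 0
∂L/∂w = ∂L/∂y · ∂y/∂w = -10 × 0 = 0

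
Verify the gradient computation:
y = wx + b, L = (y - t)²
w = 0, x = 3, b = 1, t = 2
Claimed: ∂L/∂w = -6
Correct

y = (0)(3) + 1 = 1
∂L/∂y = 2(y - t) = 2(1 - 2) = -2
∂y/∂w = x = 3
∂L/∂w = -2 × 3 = -6

Claimed value: -6
Correct: The correct gradient is -6.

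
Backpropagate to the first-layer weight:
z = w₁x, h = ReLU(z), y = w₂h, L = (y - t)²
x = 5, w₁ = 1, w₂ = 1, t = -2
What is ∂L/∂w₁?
∂L/∂w₁ = 70

Forward pass:
z = w₁x = 1×5 = 5
h = ReLU(5) = 5
y = w₂h = 1×5 = 5

Backward pass:
∂L/∂y = 2(y - t) = 2(5 - -2) = 14
∂y/∂h = w₂ = 1
∂h/∂z = 1 (ReLU derivative)
∂z/∂w₁ = x = 5

∂L/∂w₁ = 14 × 1 × 1 × 5 = 70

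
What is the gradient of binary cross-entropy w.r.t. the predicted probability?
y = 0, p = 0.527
∂L/∂p = 2.114

∂L/∂p = -y/p + (1-y)/(1-p) = 0 + 1/0.473 = 2.114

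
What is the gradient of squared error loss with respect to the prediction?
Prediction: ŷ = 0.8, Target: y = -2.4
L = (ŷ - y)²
∂L/∂ŷ = 6.4

∂L/∂ŷ = 2(ŷ - y) = 2(0.8 - -2.4) = 2(3.2) = 6.4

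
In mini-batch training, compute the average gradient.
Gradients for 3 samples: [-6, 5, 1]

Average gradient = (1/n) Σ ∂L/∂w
Average gradient = 0

Average = (1/3)(-6 + 5 + 1) = 0/3 = 0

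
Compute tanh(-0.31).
-0.3004

tanh(-0.31) = (e^(-0.31) - e^(0.31))/(e^(-0.31) + e^(0.31)) = -0.3004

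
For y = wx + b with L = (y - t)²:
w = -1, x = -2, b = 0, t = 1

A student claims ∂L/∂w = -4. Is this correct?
Correct

y = (-1)(-2) + 0 = 2
∂L/∂y = 2(y - t) = 2(2 - 1) = 2
∂y/∂w = x = -2
∂L/∂w = 2 × -2 = -4

Claimed value: -4
Correct: The correct gradient is -4.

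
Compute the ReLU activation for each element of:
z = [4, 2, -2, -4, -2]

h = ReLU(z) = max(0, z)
h = [4, 2, 0, 0, 0]

ReLU applied element-wise: max(0,4)=4, max(0,2)=2, max(0,-2)=0, max(0,-4)=0, max(0,-2)=0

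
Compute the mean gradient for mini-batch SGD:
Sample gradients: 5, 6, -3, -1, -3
Average gradient = 0.8

Average = (1/5)(5 + 6 + -3 + -1 + -3) = 4/5 = 0.8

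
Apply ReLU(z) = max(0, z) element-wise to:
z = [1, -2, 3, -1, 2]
h = [1, 0, 3, 0, 2]

ReLU applied element-wise: max(0,1)=1, max(0,-2)=0, max(0,3)=3, max(0,-1)=0, max(0,2)=2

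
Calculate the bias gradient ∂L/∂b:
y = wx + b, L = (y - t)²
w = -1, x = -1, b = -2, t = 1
∂L/∂b = -4

y = wx + b = (-1)(-1) + -2 = -1
∂L/∂y = 2(y - t) = 2(-1 - 1) = -4
∂y/∂b = 1
∂L/∂b = ∂L/∂y · ∂y/∂b = -4 × 1 = -4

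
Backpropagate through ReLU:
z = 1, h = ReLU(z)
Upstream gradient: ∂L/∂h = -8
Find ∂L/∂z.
∂L/∂z = -8

h = ReLU(1) = 1
Since z > 0: ∂h/∂z = 1
∂L/∂z = ∂L/∂h · ∂h/∂z = -8 × 1 = -8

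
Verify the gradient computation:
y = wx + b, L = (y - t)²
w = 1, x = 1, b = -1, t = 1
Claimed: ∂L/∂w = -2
Correct

y = (1)(1) + -1 = 0
∂L/∂y = 2(y - t) = 2(0 - 1) = -2
∂y/∂w = x = 1
∂L/∂w = -2 × 1 = -2

Claimed value: -2
Correct: The correct gradient is -2.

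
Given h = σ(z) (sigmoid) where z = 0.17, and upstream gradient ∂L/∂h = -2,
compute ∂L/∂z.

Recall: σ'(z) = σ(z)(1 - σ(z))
∂L/∂z = -0.4964

σ(0.17) = 0.5424
σ'(0.17) = σ(0.17)(1 - σ(0.17)) = 0.5424 × 0.4576 = 0.2482
∂L/∂z = ∂L/∂h · σ'(z) = -2 × 0.2482 = -0.4964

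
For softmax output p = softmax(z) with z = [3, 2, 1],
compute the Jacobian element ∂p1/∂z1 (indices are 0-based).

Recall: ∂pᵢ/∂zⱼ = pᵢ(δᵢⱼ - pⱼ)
∂p1/∂z1 = 0.1848

p = softmax(z) = [0.6652, 0.2447, 0.09003]
p1 = 0.2447

∂p1/∂z1 = p1(1 - p1) = 0.2447 × (1 - 0.2447) = 0.1848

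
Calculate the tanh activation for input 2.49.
0.9863

tanh(2.49) = (e^(2.49) - e^(-2.49))/(e^(2.49) + e^(-2.49)) = 0.9863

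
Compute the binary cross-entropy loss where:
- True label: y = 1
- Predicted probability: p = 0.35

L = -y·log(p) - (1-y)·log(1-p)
L = 1.05

L = -1·log(0.35) - 0·log(0.65) = -log(0.35) = 1.05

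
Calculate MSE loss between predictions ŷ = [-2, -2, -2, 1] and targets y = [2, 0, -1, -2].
MSE = 7.5

MSE = (1/4)((-2-2)² + (-2-0)² + (-2--1)² + (1--2)²) = (1/4)(16 + 4 + 1 + 9) = 7.5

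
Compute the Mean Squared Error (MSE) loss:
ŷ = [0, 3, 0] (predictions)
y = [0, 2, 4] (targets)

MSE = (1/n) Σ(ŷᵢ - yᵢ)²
MSE = 5.667

MSE = (1/3)((0-0)² + (3-2)² + (0-4)²) = (1/3)(0 + 1 + 16) = 5.667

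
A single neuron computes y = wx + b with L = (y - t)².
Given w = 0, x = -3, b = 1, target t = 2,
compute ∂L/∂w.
∂L/∂w = 6

y = wx + b = (0)(-3) + 1 = 1
∂L/∂y = 2(y - t) = 2(1 - 2) = -2
∂y/∂w = x = -3
∂L/∂w = ∂L/∂y · ∂y/∂w = -2 × -3 = 6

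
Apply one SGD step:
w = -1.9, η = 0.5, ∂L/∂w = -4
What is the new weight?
w_new = 0.1

w_new = w - η·∂L/∂w = -1.9 - 0.5×(-4) = -1.9 - (-2) = 0.1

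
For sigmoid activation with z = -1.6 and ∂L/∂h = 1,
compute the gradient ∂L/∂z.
∂L/∂z = 0.1398

σ(-1.6) = 0.168
σ'(-1.6) = σ(-1.6)(1 - σ(-1.6)) = 0.168 × 0.832 = 0.1398
∂L/∂z = ∂L/∂h · σ'(z) = 1 × 0.1398 = 0.1398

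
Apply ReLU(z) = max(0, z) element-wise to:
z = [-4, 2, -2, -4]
h = [0, 2, 0, 0]

ReLU applied element-wise: max(0,-4)=0, max(0,2)=2, max(0,-2)=0, max(0,-4)=0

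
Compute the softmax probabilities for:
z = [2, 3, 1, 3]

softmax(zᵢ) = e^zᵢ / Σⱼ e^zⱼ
p = [0.147, 0.3995, 0.0541, 0.3995]

exp(z) = [7.389, 20.09, 2.718, 20.09]
Sum = 50.28
p = [0.147, 0.3995, 0.0541, 0.3995]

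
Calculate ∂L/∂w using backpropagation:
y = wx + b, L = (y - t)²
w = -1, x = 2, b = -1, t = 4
∂L/∂w = -28

y = wx + b = (-1)(2) + -1 = -3
∂L/∂y = 2(y - t) = 2(-3 - 4) = -14
∂y/∂w = x = 2
∂L/∂w = ∂L/∂y · ∂y/∂w = -14 × 2 = -28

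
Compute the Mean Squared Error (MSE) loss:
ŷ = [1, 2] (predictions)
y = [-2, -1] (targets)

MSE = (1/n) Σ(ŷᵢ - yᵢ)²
MSE = 9

MSE = (1/2)((1--2)² + (2--1)²) = (1/2)(9 + 9) = 9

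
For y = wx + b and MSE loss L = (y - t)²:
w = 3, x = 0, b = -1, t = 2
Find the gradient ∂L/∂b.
∂L/∂b = -6

y = wx + b = (3)(0) + -1 = -1
∂L/∂y = 2(y - t) = 2(-1 - 2) = -6
∂y/∂b = 1
∂L/∂b = ∂L/∂y · ∂y/∂b = -6 × 1 = -6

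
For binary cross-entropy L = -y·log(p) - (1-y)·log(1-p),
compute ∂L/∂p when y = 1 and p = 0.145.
∂L/∂p = -6.897

∂L/∂p = -y/p + (1-y)/(1-p) = -1/0.145 + 0 = -6.897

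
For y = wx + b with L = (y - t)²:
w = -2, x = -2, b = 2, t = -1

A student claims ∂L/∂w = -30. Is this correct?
Incorrect

y = (-2)(-2) + 2 = 6
∂L/∂y = 2(y - t) = 2(6 - -1) = 14
∂y/∂w = x = -2
∂L/∂w = 14 × -2 = -28

Claimed value: -30
Incorrect: The correct gradient is -28.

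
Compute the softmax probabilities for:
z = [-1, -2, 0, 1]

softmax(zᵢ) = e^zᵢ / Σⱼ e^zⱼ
p = [0.0871, 0.0321, 0.2369, 0.6439]

exp(z) = [0.3679, 0.1353, 1, 2.718]
Sum = 4.221
p = [0.0871, 0.0321, 0.2369, 0.6439]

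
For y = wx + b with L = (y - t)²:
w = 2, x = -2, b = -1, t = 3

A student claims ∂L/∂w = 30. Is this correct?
Incorrect

y = (2)(-2) + -1 = -5
∂L/∂y = 2(y - t) = 2(-5 - 3) = -16
∂y/∂w = x = -2
∂L/∂w = -16 × -2 = 32

Claimed value: 30
Incorrect: The correct gradient is 32.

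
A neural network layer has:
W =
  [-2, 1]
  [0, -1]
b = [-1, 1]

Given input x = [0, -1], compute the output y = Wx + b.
y = [-2, 2]

Wx = [-2×0 + 1×-1, 0×0 + -1×-1]
   = [-1, 1]
y = Wx + b = [-1 + -1, 1 + 1] = [-2, 2]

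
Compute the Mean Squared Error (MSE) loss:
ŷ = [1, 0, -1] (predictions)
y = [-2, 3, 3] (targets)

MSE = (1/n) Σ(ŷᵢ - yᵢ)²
MSE = 11.33

MSE = (1/3)((1--2)² + (0-3)² + (-1-3)²) = (1/3)(9 + 9 + 16) = 11.33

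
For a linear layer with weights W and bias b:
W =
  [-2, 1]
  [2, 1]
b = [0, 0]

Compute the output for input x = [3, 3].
y = [-3, 9]

Wx = [-2×3 + 1×3, 2×3 + 1×3]
   = [-3, 9]
y = Wx + b = [-3 + 0, 9 + 0] = [-3, 9]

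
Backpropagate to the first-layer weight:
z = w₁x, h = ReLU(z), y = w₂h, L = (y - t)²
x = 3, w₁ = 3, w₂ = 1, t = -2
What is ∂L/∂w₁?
∂L/∂w₁ = 66

Forward pass:
z = w₁x = 3×3 = 9
h = ReLU(9) = 9
y = w₂h = 1×9 = 9

Backward pass:
∂L/∂y = 2(y - t) = 2(9 - -2) = 22
∂y/∂h = w₂ = 1
∂h/∂z = 1 (ReLU derivative)
∂z/∂w₁ = x = 3

∂L/∂w₁ = 22 × 1 × 1 × 3 = 66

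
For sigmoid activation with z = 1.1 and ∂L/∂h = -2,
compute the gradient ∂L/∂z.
∂L/∂z = -0.3747

σ(1.1) = 0.7503
σ'(1.1) = σ(1.1)(1 - σ(1.1)) = 0.7503 × 0.2497 = 0.1874
∂L/∂z = ∂L/∂h · σ'(z) = -2 × 0.1874 = -0.3747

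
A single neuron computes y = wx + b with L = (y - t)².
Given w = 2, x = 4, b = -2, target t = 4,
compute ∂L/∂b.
∂L/∂b = 4

y = wx + b = (2)(4) + -2 = 6
∂L/∂y = 2(y - t) = 2(6 - 4) = 4
∂y/∂b = 1
∂L/∂b = ∂L/∂y · ∂y/∂b = 4 × 1 = 4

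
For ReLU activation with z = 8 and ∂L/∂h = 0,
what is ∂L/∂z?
∂L/∂z = 0

h = ReLU(8) = 8
Since z > 0: ∂h/∂z = 1
∂L/∂z = ∂L/∂h · ∂h/∂z = 0 × 1 = 0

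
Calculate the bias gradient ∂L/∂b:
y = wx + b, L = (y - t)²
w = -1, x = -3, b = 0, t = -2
∂L/∂b = 10

y = wx + b = (-1)(-3) + 0 = 3
∂L/∂y = 2(y - t) = 2(3 - -2) = 10
∂y/∂b = 1
∂L/∂b = ∂L/∂y · ∂y/∂b = 10 × 1 = 10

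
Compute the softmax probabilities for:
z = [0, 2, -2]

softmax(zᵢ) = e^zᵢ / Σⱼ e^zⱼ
p = [0.1173, 0.8668, 0.0159]

exp(z) = [1, 7.389, 0.1353]
Sum = 8.524
p = [0.1173, 0.8668, 0.0159]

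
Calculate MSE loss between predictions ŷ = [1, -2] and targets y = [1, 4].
MSE = 18

MSE = (1/2)((1-1)² + (-2-4)²) = (1/2)(0 + 36) = 18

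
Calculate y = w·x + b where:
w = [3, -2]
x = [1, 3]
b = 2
y = -1

y = (3)(1) + (-2)(3) + 2 = -1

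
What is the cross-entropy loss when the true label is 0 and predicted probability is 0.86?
L = 1.966

L = -0·log(0.86) - 1·log(0.14) = -log(0.14) = 1.966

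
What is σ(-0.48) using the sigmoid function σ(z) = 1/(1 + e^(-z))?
0.3823

sigmoid(-0.48) = 1/(1 + e^(0.48)) = 1/(1 + 1.616) = 0.3823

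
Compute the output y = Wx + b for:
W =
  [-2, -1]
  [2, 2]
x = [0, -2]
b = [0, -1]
y = [2, -5]

Wx = [-2×0 + -1×-2, 2×0 + 2×-2]
   = [2, -4]
y = Wx + b = [2 + 0, -4 + -1] = [2, -5]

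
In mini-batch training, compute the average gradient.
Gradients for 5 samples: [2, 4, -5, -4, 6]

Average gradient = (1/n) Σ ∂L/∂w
Average gradient = 0.6

Average = (1/5)(2 + 4 + -5 + -4 + 6) = 3/5 = 0.6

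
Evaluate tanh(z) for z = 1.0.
0.7616

tanh(1.0) = (e^(1.0) - e^(-1.0))/(e^(1.0) + e^(-1.0)) = 0.7616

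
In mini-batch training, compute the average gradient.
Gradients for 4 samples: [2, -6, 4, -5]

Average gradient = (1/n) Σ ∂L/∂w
Average gradient = -1.25

Average = (1/4)(2 + -6 + 4 + -5) = -5/4 = -1.25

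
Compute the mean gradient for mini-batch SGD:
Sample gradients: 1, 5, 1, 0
Average gradient = 1.75

Average = (1/4)(1 + 5 + 1 + 0) = 7/4 = 1.75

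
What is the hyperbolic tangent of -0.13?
-0.1293

tanh(-0.13) = (e^(-0.13) - e^(0.13))/(e^(-0.13) + e^(0.13)) = -0.1293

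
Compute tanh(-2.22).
-0.9767

tanh(-2.22) = (e^(-2.22) - e^(2.22))/(e^(-2.22) + e^(2.22)) = -0.9767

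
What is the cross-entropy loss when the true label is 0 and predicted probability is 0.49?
L = 0.6733

L = -0·log(0.49) - 1·log(0.51) = -log(0.51) = 0.6733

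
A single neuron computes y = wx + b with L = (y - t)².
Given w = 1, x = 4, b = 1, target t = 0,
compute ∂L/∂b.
∂L/∂b = 10

y = wx + b = (1)(4) + 1 = 5
∂L/∂y = 2(y - t) = 2(5 - 0) = 10
∂y/∂b = 1
∂L/∂b = ∂L/∂y · ∂y/∂b = 10 × 1 = 10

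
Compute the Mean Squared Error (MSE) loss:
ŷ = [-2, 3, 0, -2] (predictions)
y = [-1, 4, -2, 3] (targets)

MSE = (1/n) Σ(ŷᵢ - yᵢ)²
MSE = 7.75

MSE = (1/4)((-2--1)² + (3-4)² + (0--2)² + (-2-3)²) = (1/4)(1 + 1 + 4 + 25) = 7.75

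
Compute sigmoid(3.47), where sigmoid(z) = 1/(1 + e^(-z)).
0.9698

sigmoid(3.47) = 1/(1 + e^(-3.47)) = 1/(1 + 0.03112) = 0.9698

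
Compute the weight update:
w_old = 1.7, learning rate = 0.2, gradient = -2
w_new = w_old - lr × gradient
w_new = 2.1

w_new = w - η·∂L/∂w = 1.7 - 0.2×(-2) = 1.7 - (-0.4) = 2.1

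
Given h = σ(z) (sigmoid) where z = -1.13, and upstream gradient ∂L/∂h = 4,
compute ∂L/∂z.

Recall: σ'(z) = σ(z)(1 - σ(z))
∂L/∂z = 0.7382

σ(-1.13) = 0.2442
σ'(-1.13) = σ(-1.13)(1 - σ(-1.13)) = 0.2442 × 0.7558 = 0.1845
∂L/∂z = ∂L/∂h · σ'(z) = 4 × 0.1845 = 0.7382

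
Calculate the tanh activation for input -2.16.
-0.9737

tanh(-2.16) = (e^(-2.16) - e^(2.16))/(e^(-2.16) + e^(2.16)) = -0.9737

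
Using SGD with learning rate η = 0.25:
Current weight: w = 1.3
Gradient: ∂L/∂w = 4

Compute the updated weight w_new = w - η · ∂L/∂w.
w_new = 0.3

w_new = w - η·∂L/∂w = 1.3 - 0.25×(4) = 1.3 - (1) = 0.3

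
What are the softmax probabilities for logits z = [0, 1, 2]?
p = [0.09, 0.2447, 0.6652]

exp(z) = [1, 2.718, 7.389]
Sum = 11.11
p = [0.09, 0.2447, 0.6652]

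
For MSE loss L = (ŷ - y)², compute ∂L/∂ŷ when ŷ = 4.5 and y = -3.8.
∂L/∂ŷ = 16.6

∂L/∂ŷ = 2(ŷ - y) = 2(4.5 - -3.8) = 2(8.3) = 16.6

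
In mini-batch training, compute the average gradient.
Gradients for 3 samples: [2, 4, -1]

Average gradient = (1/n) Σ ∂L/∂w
Average gradient = 1.667

Average = (1/3)(2 + 4 + -1) = 5/3 = 1.667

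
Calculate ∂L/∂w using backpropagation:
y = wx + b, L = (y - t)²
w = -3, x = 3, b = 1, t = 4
∂L/∂w = -72

y = wx + b = (-3)(3) + 1 = -8
∂L/∂y = 2(y - t) = 2(-8 - 4) = -24
∂y/∂w = x = 3
∂L/∂w = ∂L/∂y · ∂y/∂w = -24 × 3 = -72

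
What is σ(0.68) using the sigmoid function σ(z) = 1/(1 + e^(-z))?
0.6637

sigmoid(0.68) = 1/(1 + e^(-0.68)) = 1/(1 + 0.5066) = 0.6637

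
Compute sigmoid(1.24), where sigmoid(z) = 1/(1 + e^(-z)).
0.7756

sigmoid(1.24) = 1/(1 + e^(-1.24)) = 1/(1 + 0.2894) = 0.7756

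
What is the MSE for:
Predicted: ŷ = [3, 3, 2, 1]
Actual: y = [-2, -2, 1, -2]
MSE = 15

MSE = (1/4)((3--2)² + (3--2)² + (2-1)² + (1--2)²) = (1/4)(25 + 25 + 1 + 9) = 15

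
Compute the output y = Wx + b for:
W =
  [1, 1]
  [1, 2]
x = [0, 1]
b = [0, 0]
y = [1, 2]

Wx = [1×0 + 1×1, 1×0 + 2×1]
   = [1, 2]
y = Wx + b = [1 + 0, 2 + 0] = [1, 2]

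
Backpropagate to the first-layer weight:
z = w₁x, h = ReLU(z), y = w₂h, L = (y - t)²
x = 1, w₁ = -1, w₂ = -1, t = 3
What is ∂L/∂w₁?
∂L/∂w₁ = 0

Forward pass:
z = w₁x = -1×1 = -1
h = ReLU(-1) = 0
y = w₂h = -1×0 = 0

Backward pass:
∂L/∂y = 2(y - t) = 2(0 - 3) = -6
∂y/∂h = w₂ = -1
∂h/∂z = 0 (ReLU derivative)
∂z/∂w₁ = x = 1

∂L/∂w₁ = -6 × -1 × 0 × 1 = 0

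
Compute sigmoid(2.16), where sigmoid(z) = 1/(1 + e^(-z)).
0.8966

sigmoid(2.16) = 1/(1 + e^(-2.16)) = 1/(1 + 0.1153) = 0.8966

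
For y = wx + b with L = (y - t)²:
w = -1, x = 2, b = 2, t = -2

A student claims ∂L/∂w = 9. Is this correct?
Incorrect

y = (-1)(2) + 2 = 0
∂L/∂y = 2(y - t) = 2(0 - -2) = 4
∂y/∂w = x = 2
∂L/∂w = 4 × 2 = 8

Claimed value: 9
Incorrect: The correct gradient is 8.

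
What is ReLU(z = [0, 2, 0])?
h = [0, 2, 0]

ReLU applied element-wise: max(0,0)=0, max(0,2)=2, max(0,0)=0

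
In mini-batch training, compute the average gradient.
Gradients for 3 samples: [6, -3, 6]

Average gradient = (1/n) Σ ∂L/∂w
Average gradient = 3

Average = (1/3)(6 + -3 + 6) = 9/3 = 3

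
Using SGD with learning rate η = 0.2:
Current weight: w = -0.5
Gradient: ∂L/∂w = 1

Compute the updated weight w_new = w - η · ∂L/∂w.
w_new = -0.7

w_new = w - η·∂L/∂w = -0.5 - 0.2×(1) = -0.5 - (0.2) = -0.7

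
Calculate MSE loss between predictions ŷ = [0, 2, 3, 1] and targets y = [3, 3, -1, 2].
MSE = 6.75

MSE = (1/4)((0-3)² + (2-3)² + (3--1)² + (1-2)²) = (1/4)(9 + 1 + 16 + 1) = 6.75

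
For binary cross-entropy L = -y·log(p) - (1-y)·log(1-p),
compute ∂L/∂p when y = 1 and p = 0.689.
∂L/∂p = -1.451

∂L/∂p = -y/p + (1-y)/(1-p) = -1/0.689 + 0 = -1.451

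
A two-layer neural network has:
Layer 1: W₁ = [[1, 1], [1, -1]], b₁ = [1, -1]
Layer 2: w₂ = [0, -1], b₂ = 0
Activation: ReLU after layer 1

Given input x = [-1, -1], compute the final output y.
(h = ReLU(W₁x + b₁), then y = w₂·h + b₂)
y = 0

Layer 1 pre-activation: z₁ = [-1, -1]
After ReLU: h = [0, 0]
Layer 2 output: y = 0×0 + -1×0 + 0 = 0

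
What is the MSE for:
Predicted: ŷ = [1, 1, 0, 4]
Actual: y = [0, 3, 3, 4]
MSE = 3.5

MSE = (1/4)((1-0)² + (1-3)² + (0-3)² + (4-4)²) = (1/4)(1 + 4 + 9 + 0) = 3.5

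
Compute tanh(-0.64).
-0.5649

tanh(-0.64) = (e^(-0.64) - e^(0.64))/(e^(-0.64) + e^(0.64)) = -0.5649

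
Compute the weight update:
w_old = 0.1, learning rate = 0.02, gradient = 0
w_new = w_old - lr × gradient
w_new = 0.1

w_new = w - η·∂L/∂w = 0.1 - 0.02×(0) = 0.1 - (0) = 0.1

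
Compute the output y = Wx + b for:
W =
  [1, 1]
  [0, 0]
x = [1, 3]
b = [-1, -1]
y = [3, -1]

Wx = [1×1 + 1×3, 0×1 + 0×3]
   = [4, 0]
y = Wx + b = [4 + -1, 0 + -1] = [3, -1]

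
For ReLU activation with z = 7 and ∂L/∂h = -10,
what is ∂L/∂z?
∂L/∂z = -10

h = ReLU(7) = 7
Since z > 0: ∂h/∂z = 1
∂L/∂z = ∂L/∂h · ∂h/∂z = -10 × 1 = -10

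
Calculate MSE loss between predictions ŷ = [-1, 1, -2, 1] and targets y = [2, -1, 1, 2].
MSE = 5.75

MSE = (1/4)((-1-2)² + (1--1)² + (-2-1)² + (1-2)²) = (1/4)(9 + 4 + 9 + 1) = 5.75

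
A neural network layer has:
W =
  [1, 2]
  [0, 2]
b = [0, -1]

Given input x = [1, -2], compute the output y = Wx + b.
y = [-3, -5]

Wx = [1×1 + 2×-2, 0×1 + 2×-2]
   = [-3, -4]
y = Wx + b = [-3 + 0, -4 + -1] = [-3, -5]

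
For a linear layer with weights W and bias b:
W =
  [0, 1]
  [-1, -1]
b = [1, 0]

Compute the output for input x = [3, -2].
y = [-1, -1]

Wx = [0×3 + 1×-2, -1×3 + -1×-2]
   = [-2, -1]
y = Wx + b = [-2 + 1, -1 + 0] = [-1, -1]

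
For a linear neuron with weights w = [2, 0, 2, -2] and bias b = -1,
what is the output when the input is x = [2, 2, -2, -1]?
y = 1

y = (2)(2) + (0)(2) + (2)(-2) + (-2)(-1) + -1 = 1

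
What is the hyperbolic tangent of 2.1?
0.9705

tanh(2.1) = (e^(2.1) - e^(-2.1))/(e^(2.1) + e^(-2.1)) = 0.9705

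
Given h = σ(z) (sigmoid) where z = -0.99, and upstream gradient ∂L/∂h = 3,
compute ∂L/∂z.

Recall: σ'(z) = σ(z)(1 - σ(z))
∂L/∂z = 0.5926

σ(-0.99) = 0.2709
σ'(-0.99) = σ(-0.99)(1 - σ(-0.99)) = 0.2709 × 0.7291 = 0.1975
∂L/∂z = ∂L/∂h · σ'(z) = 3 × 0.1975 = 0.5926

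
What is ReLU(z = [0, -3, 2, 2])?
h = [0, 0, 2, 2]

ReLU applied element-wise: max(0,0)=0, max(0,-3)=0, max(0,2)=2, max(0,2)=2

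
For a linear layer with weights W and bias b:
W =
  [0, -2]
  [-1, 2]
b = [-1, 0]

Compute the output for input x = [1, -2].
y = [3, -5]

Wx = [0×1 + -2×-2, -1×1 + 2×-2]
   = [4, -5]
y = Wx + b = [4 + -1, -5 + 0] = [3, -5]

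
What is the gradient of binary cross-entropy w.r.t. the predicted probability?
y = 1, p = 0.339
∂L/∂p = -2.95

∂L/∂p = -y/p + (1-y)/(1-p) = -1/0.339 + 0 = -2.95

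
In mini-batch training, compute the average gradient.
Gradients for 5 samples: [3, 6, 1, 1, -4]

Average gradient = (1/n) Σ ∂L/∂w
Average gradient = 1.4

Average = (1/5)(3 + 6 + 1 + 1 + -4) = 7/5 = 1.4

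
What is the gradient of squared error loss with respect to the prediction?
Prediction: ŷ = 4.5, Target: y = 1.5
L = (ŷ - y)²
∂L/∂ŷ = 6.0

∂L/∂ŷ = 2(ŷ - y) = 2(4.5 - 1.5) = 2(3.0) = 6.0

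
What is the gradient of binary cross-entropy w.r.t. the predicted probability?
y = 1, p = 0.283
∂L/∂p = -3.534

∂L/∂p = -y/p + (1-y)/(1-p) = -1/0.283 + 0 = -3.534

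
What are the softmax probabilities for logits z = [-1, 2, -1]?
p = [0.0453, 0.9094, 0.0453]

exp(z) = [0.3679, 7.389, 0.3679]
Sum = 8.125
p = [0.0453, 0.9094, 0.0453]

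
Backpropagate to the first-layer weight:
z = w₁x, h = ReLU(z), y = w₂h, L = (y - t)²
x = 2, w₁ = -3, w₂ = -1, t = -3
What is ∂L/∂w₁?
∂L/∂w₁ = 0

Forward pass:
z = w₁x = -3×2 = -6
h = ReLU(-6) = 0
y = w₂h = -1×0 = 0

Backward pass:
∂L/∂y = 2(y - t) = 2(0 - -3) = 6
∂y/∂h = w₂ = -1
∂h/∂z = 0 (ReLU derivative)
∂z/∂w₁ = x = 2

∂L/∂w₁ = 6 × -1 × 0 × 2 = 0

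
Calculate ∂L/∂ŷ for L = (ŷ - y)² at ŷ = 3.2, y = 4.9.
∂L/∂ŷ = -3.4

∂L/∂ŷ = 2(ŷ - y) = 2(3.2 - 4.9) = 2(-1.7) = -3.4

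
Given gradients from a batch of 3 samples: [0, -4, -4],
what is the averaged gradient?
Average gradient = -2.667

Average = (1/3)(0 + -4 + -4) = -8/3 = -2.667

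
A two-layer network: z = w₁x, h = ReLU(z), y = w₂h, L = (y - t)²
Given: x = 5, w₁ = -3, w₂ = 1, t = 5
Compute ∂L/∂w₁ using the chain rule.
∂L/∂w₁ = 0

Forward pass:
z = w₁x = -3×5 = -15
h = ReLU(-15) = 0
y = w₂h = 1×0 = 0

Backward pass:
∂L/∂y = 2(y - t) = 2(0 - 5) = -10
∂y/∂h = w₂ = 1
∂h/∂z = 0 (ReLU derivative)
∂z/∂w₁ = x = 5

∂L/∂w₁ = -10 × 1 × 0 × 5 = 0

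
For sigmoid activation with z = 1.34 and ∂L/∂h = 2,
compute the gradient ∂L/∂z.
∂L/∂z = 0.3289

σ(1.34) = 0.7925
σ'(1.34) = σ(1.34)(1 - σ(1.34)) = 0.7925 × 0.2075 = 0.1644
∂L/∂z = ∂L/∂h · σ'(z) = 2 × 0.1644 = 0.3289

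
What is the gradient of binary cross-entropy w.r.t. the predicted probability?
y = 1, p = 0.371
∂L/∂p = -2.695

∂L/∂p = -y/p + (1-y)/(1-p) = -1/0.371 + 0 = -2.695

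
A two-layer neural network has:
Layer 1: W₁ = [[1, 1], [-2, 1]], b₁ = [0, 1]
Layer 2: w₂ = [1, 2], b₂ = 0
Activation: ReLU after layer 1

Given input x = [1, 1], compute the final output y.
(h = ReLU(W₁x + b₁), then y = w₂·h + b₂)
y = 2

Layer 1 pre-activation: z₁ = [2, 0]
After ReLU: h = [2, 0]
Layer 2 output: y = 1×2 + 2×0 + 0 = 2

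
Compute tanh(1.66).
0.9302

tanh(1.66) = (e^(1.66) - e^(-1.66))/(e^(1.66) + e^(-1.66)) = 0.9302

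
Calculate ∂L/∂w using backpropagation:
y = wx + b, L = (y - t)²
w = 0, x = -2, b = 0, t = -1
∂L/∂w = -4

y = wx + b = (0)(-2) + 0 = 0
∂L/∂y = 2(y - t) = 2(0 - -1) = 2
∂y/∂w = x = -2
∂L/∂w = ∂L/∂y · ∂y/∂w = 2 × -2 = -4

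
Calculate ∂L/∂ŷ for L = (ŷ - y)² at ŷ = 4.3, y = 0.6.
∂L/∂ŷ = 7.4

∂L/∂ŷ = 2(ŷ - y) = 2(4.3 - 0.6) = 2(3.7) = 7.4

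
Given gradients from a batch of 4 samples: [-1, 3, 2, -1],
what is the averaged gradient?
Average gradient = 0.75

Average = (1/4)(-1 + 3 + 2 + -1) = 3/4 = 0.75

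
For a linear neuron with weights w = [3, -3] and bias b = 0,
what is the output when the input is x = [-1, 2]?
y = -9

y = (3)(-1) + (-3)(2) + 0 = -9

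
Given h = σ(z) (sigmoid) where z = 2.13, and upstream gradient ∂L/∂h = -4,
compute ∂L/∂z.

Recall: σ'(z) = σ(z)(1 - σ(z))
∂L/∂z = -0.3797

σ(2.13) = 0.8938
σ'(2.13) = σ(2.13)(1 - σ(2.13)) = 0.8938 × 0.1062 = 0.09493
∂L/∂z = ∂L/∂h · σ'(z) = -4 × 0.09493 = -0.3797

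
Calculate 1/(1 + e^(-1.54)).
0.8235

sigmoid(1.54) = 1/(1 + e^(-1.54)) = 1/(1 + 0.2144) = 0.8235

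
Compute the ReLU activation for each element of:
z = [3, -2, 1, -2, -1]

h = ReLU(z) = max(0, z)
h = [3, 0, 1, 0, 0]

ReLU applied element-wise: max(0,3)=3, max(0,-2)=0, max(0,1)=1, max(0,-2)=0, max(0,-1)=0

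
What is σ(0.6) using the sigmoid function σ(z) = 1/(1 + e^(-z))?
0.6457

sigmoid(0.6) = 1/(1 + e^(-0.6)) = 1/(1 + 0.5488) = 0.6457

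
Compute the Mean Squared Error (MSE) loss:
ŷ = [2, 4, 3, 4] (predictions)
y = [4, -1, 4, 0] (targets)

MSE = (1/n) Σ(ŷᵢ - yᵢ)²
MSE = 11.5

MSE = (1/4)((2-4)² + (4--1)² + (3-4)² + (4-0)²) = (1/4)(4 + 25 + 1 + 16) = 11.5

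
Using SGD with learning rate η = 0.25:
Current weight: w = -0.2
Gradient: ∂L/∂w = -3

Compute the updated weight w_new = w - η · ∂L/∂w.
w_new = 0.55

w_new = w - η·∂L/∂w = -0.2 - 0.25×(-3) = -0.2 - (-0.75) = 0.55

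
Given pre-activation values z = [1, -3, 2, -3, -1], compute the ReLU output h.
h = [1, 0, 2, 0, 0]

ReLU applied element-wise: max(0,1)=1, max(0,-3)=0, max(0,2)=2, max(0,-3)=0, max(0,-1)=0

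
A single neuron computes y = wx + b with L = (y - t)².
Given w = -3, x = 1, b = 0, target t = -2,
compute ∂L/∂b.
∂L/∂b = -2

y = wx + b = (-3)(1) + 0 = -3
∂L/∂y = 2(y - t) = 2(-3 - -2) = -2
∂y/∂b = 1
∂L/∂b = ∂L/∂y · ∂y/∂b = -2 × 1 = -2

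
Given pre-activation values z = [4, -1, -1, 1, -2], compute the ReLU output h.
h = [4, 0, 0, 1, 0]

ReLU applied element-wise: max(0,4)=4, max(0,-1)=0, max(0,-1)=0, max(0,1)=1, max(0,-2)=0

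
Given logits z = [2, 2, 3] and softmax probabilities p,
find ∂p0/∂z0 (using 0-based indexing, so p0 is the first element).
∂p0/∂z0 = 0.167

p = softmax(z) = [0.2119, 0.2119, 0.5761]
p0 = 0.2119

∂p0/∂z0 = p0(1 - p0) = 0.2119 × (1 - 0.2119) = 0.167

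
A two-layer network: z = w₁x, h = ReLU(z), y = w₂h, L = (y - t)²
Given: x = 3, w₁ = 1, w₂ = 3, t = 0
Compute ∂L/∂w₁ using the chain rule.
∂L/∂w₁ = 162

Forward pass:
z = w₁x = 1×3 = 3
h = ReLU(3) = 3
y = w₂h = 3×3 = 9

Backward pass:
∂L/∂y = 2(y - t) = 2(9 - 0) = 18
∂y/∂h = w₂ = 3
∂h/∂z = 1 (ReLU derivative)
∂z/∂w₁ = x = 3

∂L/∂w₁ = 18 × 3 × 1 × 3 = 162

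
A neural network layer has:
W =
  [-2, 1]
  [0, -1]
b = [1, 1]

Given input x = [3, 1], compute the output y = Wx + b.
y = [-4, 0]

Wx = [-2×3 + 1×1, 0×3 + -1×1]
   = [-5, -1]
y = Wx + b = [-5 + 1, -1 + 1] = [-4, 0]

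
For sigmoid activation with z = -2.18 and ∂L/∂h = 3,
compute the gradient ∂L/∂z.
∂L/∂z = 0.2737

σ(-2.18) = 0.1016
σ'(-2.18) = σ(-2.18)(1 - σ(-2.18)) = 0.1016 × 0.8984 = 0.09125
∂L/∂z = ∂L/∂h · σ'(z) = 3 × 0.09125 = 0.2737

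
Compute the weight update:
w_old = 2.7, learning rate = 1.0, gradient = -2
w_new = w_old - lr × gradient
w_new = 4.7

w_new = w - η·∂L/∂w = 2.7 - 1.0×(-2) = 2.7 - (-2) = 4.7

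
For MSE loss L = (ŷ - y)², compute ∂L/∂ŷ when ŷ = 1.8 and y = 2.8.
∂L/∂ŷ = -2.0

∂L/∂ŷ = 2(ŷ - y) = 2(1.8 - 2.8) = 2(-1.0) = -2.0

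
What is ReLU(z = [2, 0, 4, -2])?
h = [2, 0, 4, 0]

ReLU applied element-wise: max(0,2)=2, max(0,0)=0, max(0,4)=4, max(0,-2)=0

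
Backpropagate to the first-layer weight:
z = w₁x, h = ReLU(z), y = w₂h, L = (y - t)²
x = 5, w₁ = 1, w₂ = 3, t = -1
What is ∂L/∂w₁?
∂L/∂w₁ = 480

Forward pass:
z = w₁x = 1×5 = 5
h = ReLU(5) = 5
y = w₂h = 3×5 = 15

Backward pass:
∂L/∂y = 2(y - t) = 2(15 - -1) = 32
∂y/∂h = w₂ = 3
∂h/∂z = 1 (ReLU derivative)
∂z/∂w₁ = x = 5

∂L/∂w₁ = 32 × 3 × 1 × 5 = 480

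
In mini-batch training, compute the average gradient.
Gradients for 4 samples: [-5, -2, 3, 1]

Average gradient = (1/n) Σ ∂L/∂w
Average gradient = -0.75

Average = (1/4)(-5 + -2 + 3 + 1) = -3/4 = -0.75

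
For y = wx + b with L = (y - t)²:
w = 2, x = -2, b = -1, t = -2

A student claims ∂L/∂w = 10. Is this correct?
Incorrect

y = (2)(-2) + -1 = -5
∂L/∂y = 2(y - t) = 2(-5 - -2) = -6
∂y/∂w = x = -2
∂L/∂w = -6 × -2 = 12

Claimed value: 10
Incorrect: The correct gradient is 12.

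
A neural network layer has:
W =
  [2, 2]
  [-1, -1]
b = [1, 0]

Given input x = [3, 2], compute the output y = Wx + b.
y = [11, -5]

Wx = [2×3 + 2×2, -1×3 + -1×2]
   = [10, -5]
y = Wx + b = [10 + 1, -5 + 0] = [11, -5]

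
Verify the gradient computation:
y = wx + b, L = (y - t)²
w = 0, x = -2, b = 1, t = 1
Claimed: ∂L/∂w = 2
Incorrect

y = (0)(-2) + 1 = 1
∂L/∂y = 2(y - t) = 2(1 - 1) = 0
∂y/∂w = x = -2
∂L/∂w = 0 × -2 = 0

Claimed value: 2
Incorrect: The correct gradient is 0.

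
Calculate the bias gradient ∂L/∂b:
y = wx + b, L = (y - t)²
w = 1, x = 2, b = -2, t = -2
∂L/∂b = 4

y = wx + b = (1)(2) + -2 = 0
∂L/∂y = 2(y - t) = 2(0 - -2) = 4
∂y/∂b = 1
∂L/∂b = ∂L/∂y · ∂y/∂b = 4 × 1 = 4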